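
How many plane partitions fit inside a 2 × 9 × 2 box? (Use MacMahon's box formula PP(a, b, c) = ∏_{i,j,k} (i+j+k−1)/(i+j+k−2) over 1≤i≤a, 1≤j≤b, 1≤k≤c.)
PP(2, 9, 2) = 1210

Evaluate the triple product over i = 1..2, j = 1..9, k = 1..2. The factors are (2/1) · (3/2) · (3/2) · (4/3) · (4/3) · (5/4) · (5/4) · (6/5) · … (36 factors total). The numerators and denominators telescope so the product is an integer; carrying out the multiplication exactly gives PP(2, 9, 2) = 1210.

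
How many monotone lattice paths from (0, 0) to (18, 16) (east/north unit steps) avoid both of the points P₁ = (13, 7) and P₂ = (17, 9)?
Number of paths = 2033072390

Inclusion–exclusion. Total paths: C(34, 18) = 2203961430. Through P₁: C(20, 13)·C(14, 5) = 155195040. Through P₂: C(26, 17)·C(8, 1) = 24996400. Since P₁ is strictly southwest of P₂, a monotone path through both must visit P₁ then P₂; paths through both = C(20, 13)·C(6, 4)·C(8, 1) = 9302400. Avoid both = 2203961430 − 155195040 − 24996400 + 9302400 = 2033072390.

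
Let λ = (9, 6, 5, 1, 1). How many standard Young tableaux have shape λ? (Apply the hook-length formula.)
# SYT of shape (9, 6, 5, 1, 1) = 525275520

Hook-length formula: f^λ = n! / Π hook(c), product over all cells c of the Young diagram. For λ = (9, 6, 5, 1, 1), n = 22 boxes. Hook lengths by row (left-to-right, top-to-bottom): [13, 10, 9, 8, 7, 5, 3, 2, 1]; [9, 6, 5, 4, 3, 1]; [7, 4, 3, 2, 1]; [2]; [1]. Product of hooks = 2139830784000. So f^λ = 22! / 2139830784000 = 1124000727777607680000 / 2139830784000 = 525275520.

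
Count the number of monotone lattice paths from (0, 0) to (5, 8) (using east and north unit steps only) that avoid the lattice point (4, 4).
Number of paths = 937

Total paths from (0, 0) to (5, 8): C(13, 5) = 1287. Paths through (4, 4): (paths (0, 0) → (4, 4)) × (paths (4, 4) → (5, 8)) = C(8, 4) · C(5, 1) = 70 · 5 = 350. Avoidance count = 1287 − 350 = 937.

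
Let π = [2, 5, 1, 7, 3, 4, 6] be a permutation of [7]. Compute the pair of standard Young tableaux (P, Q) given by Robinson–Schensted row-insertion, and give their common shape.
P = [1, 3, 4, 6] / [2, 5, 7];  Q = [1, 2, 4, 7] / [3, 5, 6];  common shape = (4, 3)

Row-insert the values π_1, π_2, … into P one at a time, bumping the leftmost entry strictly greater than the inserted value down to the next row. The recording tableau Q records, in position (i, j), the step at which that cell was added to P.
  Insert 2 (step 1): P = [2];  Q = [1]
  Insert 5 (step 2): P = [2, 5];  Q = [1, 2]
  Insert 1 (step 3): P = [1, 5] / [2];  Q = [1, 2] / [3]
  Insert 7 (step 4): P = [1, 5, 7] / [2];  Q = [1, 2, 4] / [3]
  Insert 3 (step 5): P = [1, 3, 7] / [2, 5];  Q = [1, 2, 4] / [3, 5]
  Insert 4 (step 6): P = [1, 3, 4] / [2, 5, 7];  Q = [1, 2, 4] / [3, 5, 6]
  Insert 6 (step 7): P = [1, 3, 4, 6] / [2, 5, 7];  Q = [1, 2, 4, 7] / [3, 5, 6]
Final shape: (4, 3).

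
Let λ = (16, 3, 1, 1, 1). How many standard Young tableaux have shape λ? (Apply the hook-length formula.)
# SYT of shape (16, 3, 1, 1, 1) = 522291

Hook-length formula: f^λ = n! / Π hook(c), product over all cells c of the Young diagram. For λ = (16, 3, 1, 1, 1), n = 22 boxes. Hook lengths by row (left-to-right, top-to-bottom): [20, 16, 15, 13, 12, 11, 10, 9, 8, 7, 6, 5, 4, 3, 2, 1]; [6, 2, 1]; [3]; [2]; [1]. Product of hooks = 2152058388480000. So f^λ = 22! / 2152058388480000 = 1124000727777607680000 / 2152058388480000 = 522291.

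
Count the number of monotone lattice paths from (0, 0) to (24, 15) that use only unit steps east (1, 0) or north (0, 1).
Number of paths = 25140840660

A monotone lattice path from (0, 0) to (24, 15) consists of 24 east steps and 15 north steps in some order, so it is determined by which 24 of the 39 steps are east. The count is C(39, 24) = 25140840660.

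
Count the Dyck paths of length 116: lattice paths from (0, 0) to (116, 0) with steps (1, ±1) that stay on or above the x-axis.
C_58 = 104088460289122304033498318812080

These Dyck paths are counted by the Catalan number C_n = (1/(n + 1)) · C(2n, n). For n = 58: C_58 = (1/59) · C(116, 58) = 6141219157058215937976400809912720/59 = 104088460289122304033498318812080.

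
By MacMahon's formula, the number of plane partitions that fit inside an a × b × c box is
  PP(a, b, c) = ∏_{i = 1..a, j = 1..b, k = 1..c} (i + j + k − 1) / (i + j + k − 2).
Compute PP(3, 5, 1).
PP(3, 5, 1) = 56

Evaluate the triple product over i = 1..3, j = 1..5, k = 1..1. The factors are (2/1) · (3/2) · (4/3) · (5/4) · (6/5) · (3/2) · (4/3) · (5/4) · … (15 factors total). The numerators and denominators telescope so the product is an integer; carrying out the multiplication exactly gives PP(3, 5, 1) = 56.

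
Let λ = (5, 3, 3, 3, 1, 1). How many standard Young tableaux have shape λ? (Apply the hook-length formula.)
# SYT of shape (5, 3, 3, 3, 1, 1) = 411840

Hook-length formula: f^λ = n! / Π hook(c), product over all cells c of the Young diagram. For λ = (5, 3, 3, 3, 1, 1), n = 16 boxes. Hook lengths by row (left-to-right, top-to-bottom): [10, 7, 6, 2, 1]; [7, 4, 3]; [6, 3, 2]; [5, 2, 1]; [2]; [1]. Product of hooks = 50803200. So f^λ = 16! / 50803200 = 20922789888000 / 50803200 = 411840.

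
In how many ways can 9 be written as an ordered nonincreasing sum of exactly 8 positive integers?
p(9, 8 parts) = 1

Partitions of n into exactly k parts ↔ partitions of n − k into at most k parts (subtract 1 from each part). For n = 9, k = 8, the partitions are: 2+1+1+1+1+1+1+1. Count = 1.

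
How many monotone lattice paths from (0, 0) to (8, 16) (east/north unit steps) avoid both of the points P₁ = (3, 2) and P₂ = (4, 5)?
Number of paths = 501801

Inclusion–exclusion. Total paths: C(24, 8) = 735471. Through P₁: C(5, 3)·C(19, 5) = 116280. Through P₂: C(9, 4)·C(15, 4) = 171990. Since P₁ is strictly southwest of P₂, a monotone path through both must visit P₁ then P₂; paths through both = C(5, 3)·C(4, 1)·C(15, 4) = 54600. Avoid both = 735471 − 116280 − 171990 + 54600 = 501801.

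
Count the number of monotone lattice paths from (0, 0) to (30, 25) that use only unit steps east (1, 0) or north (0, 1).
Number of paths = 3085851035479212

A monotone lattice path from (0, 0) to (30, 25) consists of 30 east steps and 25 north steps in some order, so it is determined by which 30 of the 55 steps are east. The count is C(55, 30) = 3085851035479212.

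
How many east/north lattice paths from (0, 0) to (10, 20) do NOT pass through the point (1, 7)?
Number of paths = 26065655

Total paths from (0, 0) to (10, 20): C(30, 10) = 30045015. Paths through (1, 7): (paths (0, 0) → (1, 7)) × (paths (1, 7) → (10, 20)) = C(8, 1) · C(22, 9) = 8 · 497420 = 3979360. Avoidance count = 30045015 − 3979360 = 26065655.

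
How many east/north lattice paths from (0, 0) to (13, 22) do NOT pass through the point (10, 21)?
Number of paths = 1298929140

Total paths from (0, 0) to (13, 22): C(35, 13) = 1476337800. Paths through (10, 21): (paths (0, 0) → (10, 21)) × (paths (10, 21) → (13, 22)) = C(31, 10) · C(4, 3) = 44352165 · 4 = 177408660. Avoidance count = 1476337800 − 177408660 = 1298929140.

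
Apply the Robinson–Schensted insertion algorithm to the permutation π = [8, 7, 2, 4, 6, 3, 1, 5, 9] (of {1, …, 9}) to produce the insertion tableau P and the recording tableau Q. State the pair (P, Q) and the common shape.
P = [1, 3, 5, 9] / [2, 6] / [4] / [7] / [8];  Q = [1, 4, 5, 9] / [2, 8] / [3] / [6] / [7];  common shape = (4, 2, 1, 1, 1)

Row-insert the values π_1, π_2, … into P one at a time, bumping the leftmost entry strictly greater than the inserted value down to the next row. The recording tableau Q records, in position (i, j), the step at which that cell was added to P.
  Insert 8 (step 1): P = [8];  Q = [1]
  Insert 7 (step 2): P = [7] / [8];  Q = [1] / [2]
  Insert 2 (step 3): P = [2] / [7] / [8];  Q = [1] / [2] / [3]
  Insert 4 (step 4): P = [2, 4] / [7] / [8];  Q = [1, 4] / [2] / [3]
  Insert 6 (step 5): P = [2, 4, 6] / [7] / [8];  Q = [1, 4, 5] / [2] / [3]
  Insert 3 (step 6): P = [2, 3, 6] / [4] / [7] / [8];  Q = [1, 4, 5] / [2] / [3] / [6]
  Insert 1 (step 7): P = [1, 3, 6] / [2] / [4] / [7] / [8];  Q = [1, 4, 5] / [2] / [3] / [6] / [7]
  Insert 5 (step 8): P = [1, 3, 5] / [2, 6] / [4] / [7] / [8];  Q = [1, 4, 5] / [2, 8] / [3] / [6] / [7]
  Insert 9 (step 9): P = [1, 3, 5, 9] / [2, 6] / [4] / [7] / [8];  Q = [1, 4, 5, 9] / [2, 8] / [3] / [6] / [7]
Final shape: (4, 2, 1, 1, 1).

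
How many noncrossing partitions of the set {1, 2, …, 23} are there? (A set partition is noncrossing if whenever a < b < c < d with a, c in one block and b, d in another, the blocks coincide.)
C_23 = 343059613650

These noncrossing partitions are counted by the Catalan number C_n = (1/(n + 1)) · C(2n, n). For n = 23: C_23 = (1/24) · C(46, 23) = 8233430727600/24 = 343059613650.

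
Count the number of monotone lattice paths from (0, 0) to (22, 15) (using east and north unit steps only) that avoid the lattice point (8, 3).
Number of paths = 7770679260

Total paths from (0, 0) to (22, 15): C(37, 22) = 9364199760. Paths through (8, 3): (paths (0, 0) → (8, 3)) × (paths (8, 3) → (22, 15)) = C(11, 8) · C(26, 14) = 165 · 9657700 = 1593520500. Avoidance count = 9364199760 − 1593520500 = 7770679260.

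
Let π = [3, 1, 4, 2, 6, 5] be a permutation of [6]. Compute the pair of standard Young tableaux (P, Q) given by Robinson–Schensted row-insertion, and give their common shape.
P = [1, 2, 5] / [3, 4, 6];  Q = [1, 3, 5] / [2, 4, 6];  common shape = (3, 3)

Row-insert the values π_1, π_2, … into P one at a time, bumping the leftmost entry strictly greater than the inserted value down to the next row. The recording tableau Q records, in position (i, j), the step at which that cell was added to P.
  Insert 3 (step 1): P = [3];  Q = [1]
  Insert 1 (step 2): P = [1] / [3];  Q = [1] / [2]
  Insert 4 (step 3): P = [1, 4] / [3];  Q = [1, 3] / [2]
  Insert 2 (step 4): P = [1, 2] / [3, 4];  Q = [1, 3] / [2, 4]
  Insert 6 (step 5): P = [1, 2, 6] / [3, 4];  Q = [1, 3, 5] / [2, 4]
  Insert 5 (step 6): P = [1, 2, 5] / [3, 4, 6];  Q = [1, 3, 5] / [2, 4, 6]
Final shape: (3, 3).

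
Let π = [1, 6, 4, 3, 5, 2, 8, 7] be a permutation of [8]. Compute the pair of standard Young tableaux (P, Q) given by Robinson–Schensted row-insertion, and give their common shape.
P = [1, 2, 5, 7] / [3, 8] / [4] / [6];  Q = [1, 2, 5, 7] / [3, 8] / [4] / [6];  common shape = (4, 2, 1, 1)

Row-insert the values π_1, π_2, … into P one at a time, bumping the leftmost entry strictly greater than the inserted value down to the next row. The recording tableau Q records, in position (i, j), the step at which that cell was added to P.
  Insert 1 (step 1): P = [1];  Q = [1]
  Insert 6 (step 2): P = [1, 6];  Q = [1, 2]
  Insert 4 (step 3): P = [1, 4] / [6];  Q = [1, 2] / [3]
  Insert 3 (step 4): P = [1, 3] / [4] / [6];  Q = [1, 2] / [3] / [4]
  Insert 5 (step 5): P = [1, 3, 5] / [4] / [6];  Q = [1, 2, 5] / [3] / [4]
  Insert 2 (step 6): P = [1, 2, 5] / [3] / [4] / [6];  Q = [1, 2, 5] / [3] / [4] / [6]
  Insert 8 (step 7): P = [1, 2, 5, 8] / [3] / [4] / [6];  Q = [1, 2, 5, 7] / [3] / [4] / [6]
  Insert 7 (step 8): P = [1, 2, 5, 7] / [3, 8] / [4] / [6];  Q = [1, 2, 5, 7] / [3, 8] / [4] / [6]
Final shape: (4, 2, 1, 1).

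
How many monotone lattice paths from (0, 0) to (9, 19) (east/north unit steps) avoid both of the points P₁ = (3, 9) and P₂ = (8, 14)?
Number of paths = 3559160

Inclusion–exclusion. Total paths: C(28, 9) = 6906900. Through P₁: C(12, 3)·C(16, 6) = 1761760. Through P₂: C(22, 8)·C(6, 1) = 1918620. Since P₁ is strictly southwest of P₂, a monotone path through both must visit P₁ then P₂; paths through both = C(12, 3)·C(10, 5)·C(6, 1) = 332640. Avoid both = 6906900 − 1761760 − 1918620 + 332640 = 3559160.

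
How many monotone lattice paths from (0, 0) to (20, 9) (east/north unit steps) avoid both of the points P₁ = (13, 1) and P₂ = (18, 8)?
Number of paths = 5271354

Inclusion–exclusion. Total paths: C(29, 20) = 10015005. Through P₁: C(14, 13)·C(15, 7) = 90090. Through P₂: C(26, 18)·C(3, 2) = 4686825. Since P₁ is strictly southwest of P₂, a monotone path through both must visit P₁ then P₂; paths through both = C(14, 13)·C(12, 5)·C(3, 2) = 33264. Avoid both = 10015005 − 90090 − 4686825 + 33264 = 5271354.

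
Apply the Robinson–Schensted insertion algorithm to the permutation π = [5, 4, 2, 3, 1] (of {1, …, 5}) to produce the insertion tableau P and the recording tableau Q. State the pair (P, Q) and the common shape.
P = [1, 3] / [2] / [4] / [5];  Q = [1, 4] / [2] / [3] / [5];  common shape = (2, 1, 1, 1)

Row-insert the values π_1, π_2, … into P one at a time, bumping the leftmost entry strictly greater than the inserted value down to the next row. The recording tableau Q records, in position (i, j), the step at which that cell was added to P.
  Insert 5 (step 1): P = [5];  Q = [1]
  Insert 4 (step 2): P = [4] / [5];  Q = [1] / [2]
  Insert 2 (step 3): P = [2] / [4] / [5];  Q = [1] / [2] / [3]
  Insert 3 (step 4): P = [2, 3] / [4] / [5];  Q = [1, 4] / [2] / [3]
  Insert 1 (step 5): P = [1, 3] / [2] / [4] / [5];  Q = [1, 4] / [2] / [3] / [5]
Final shape: (2, 1, 1, 1).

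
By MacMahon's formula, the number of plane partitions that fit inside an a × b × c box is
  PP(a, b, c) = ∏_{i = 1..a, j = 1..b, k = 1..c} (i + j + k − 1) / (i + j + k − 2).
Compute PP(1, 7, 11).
PP(1, 7, 11) = 31824

Evaluate the triple product over i = 1..1, j = 1..7, k = 1..11. The factors are (2/1) · (3/2) · (4/3) · (5/4) · (6/5) · (7/6) · (8/7) · (9/8) · … (77 factors total). The numerators and denominators telescope so the product is an integer; carrying out the multiplication exactly gives PP(1, 7, 11) = 31824.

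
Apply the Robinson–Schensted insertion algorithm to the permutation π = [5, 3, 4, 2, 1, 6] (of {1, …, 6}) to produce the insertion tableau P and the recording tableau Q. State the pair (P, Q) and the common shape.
P = [1, 4, 6] / [2] / [3] / [5];  Q = [1, 3, 6] / [2] / [4] / [5];  common shape = (3, 1, 1, 1)

Row-insert the values π_1, π_2, … into P one at a time, bumping the leftmost entry strictly greater than the inserted value down to the next row. The recording tableau Q records, in position (i, j), the step at which that cell was added to P.
  Insert 5 (step 1): P = [5];  Q = [1]
  Insert 3 (step 2): P = [3] / [5];  Q = [1] / [2]
  Insert 4 (step 3): P = [3, 4] / [5];  Q = [1, 3] / [2]
  Insert 2 (step 4): P = [2, 4] / [3] / [5];  Q = [1, 3] / [2] / [4]
  Insert 1 (step 5): P = [1, 4] / [2] / [3] / [5];  Q = [1, 3] / [2] / [4] / [5]
  Insert 6 (step 6): P = [1, 4, 6] / [2] / [3] / [5];  Q = [1, 3, 6] / [2] / [4] / [5]
Final shape: (3, 1, 1, 1).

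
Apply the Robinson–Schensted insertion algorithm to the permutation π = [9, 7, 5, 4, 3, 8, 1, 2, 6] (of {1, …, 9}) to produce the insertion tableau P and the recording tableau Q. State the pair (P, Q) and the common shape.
P = [1, 2, 6] / [3, 8] / [4] / [5] / [7] / [9];  Q = [1, 6, 9] / [2, 8] / [3] / [4] / [5] / [7];  common shape = (3, 2, 1, 1, 1, 1)

Row-insert the values π_1, π_2, … into P one at a time, bumping the leftmost entry strictly greater than the inserted value down to the next row. The recording tableau Q records, in position (i, j), the step at which that cell was added to P.
  Insert 9 (step 1): P = [9];  Q = [1]
  Insert 7 (step 2): P = [7] / [9];  Q = [1] / [2]
  Insert 5 (step 3): P = [5] / [7] / [9];  Q = [1] / [2] / [3]
  Insert 4 (step 4): P = [4] / [5] / [7] / [9];  Q = [1] / [2] / [3] / [4]
  Insert 3 (step 5): P = [3] / [4] / [5] / [7] / [9];  Q = [1] / [2] / [3] / [4] / [5]
  Insert 8 (step 6): P = [3, 8] / [4] / [5] / [7] / [9];  Q = [1, 6] / [2] / [3] / [4] / [5]
  Insert 1 (step 7): P = [1, 8] / [3] / [4] / [5] / [7] / [9];  Q = [1, 6] / [2] / [3] / [4] / [5] / [7]
  Insert 2 (step 8): P = [1, 2] / [3, 8] / [4] / [5] / [7] / [9];  Q = [1, 6] / [2, 8] / [3] / [4] / [5] / [7]
  Insert 6 (step 9): P = [1, 2, 6] / [3, 8] / [4] / [5] / [7] / [9];  Q = [1, 6, 9] / [2, 8] / [3] / [4] / [5] / [7]
Final shape: (3, 2, 1, 1, 1, 1).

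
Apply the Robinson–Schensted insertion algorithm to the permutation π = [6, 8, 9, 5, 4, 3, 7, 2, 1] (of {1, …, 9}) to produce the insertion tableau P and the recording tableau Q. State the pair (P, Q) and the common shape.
P = [1, 7, 9] / [2, 8] / [3] / [4] / [5] / [6];  Q = [1, 2, 3] / [4, 7] / [5] / [6] / [8] / [9];  common shape = (3, 2, 1, 1, 1, 1)

Row-insert the values π_1, π_2, … into P one at a time, bumping the leftmost entry strictly greater than the inserted value down to the next row. The recording tableau Q records, in position (i, j), the step at which that cell was added to P.
  Insert 6 (step 1): P = [6];  Q = [1]
  Insert 8 (step 2): P = [6, 8];  Q = [1, 2]
  Insert 9 (step 3): P = [6, 8, 9];  Q = [1, 2, 3]
  Insert 5 (step 4): P = [5, 8, 9] / [6];  Q = [1, 2, 3] / [4]
  Insert 4 (step 5): P = [4, 8, 9] / [5] / [6];  Q = [1, 2, 3] / [4] / [5]
  Insert 3 (step 6): P = [3, 8, 9] / [4] / [5] / [6];  Q = [1, 2, 3] / [4] / [5] / [6]
  Insert 7 (step 7): P = [3, 7, 9] / [4, 8] / [5] / [6];  Q = [1, 2, 3] / [4, 7] / [5] / [6]
  Insert 2 (step 8): P = [2, 7, 9] / [3, 8] / [4] / [5] / [6];  Q = [1, 2, 3] / [4, 7] / [5] / [6] / [8]
  Insert 1 (step 9): P = [1, 7, 9] / [2, 8] / [3] / [4] / [5] / [6];  Q = [1, 2, 3] / [4, 7] / [5] / [6] / [8] / [9]
Final shape: (3, 2, 1, 1, 1, 1).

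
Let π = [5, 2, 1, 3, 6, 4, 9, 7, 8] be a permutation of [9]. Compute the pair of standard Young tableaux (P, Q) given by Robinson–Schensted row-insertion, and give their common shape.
P = [1, 3, 4, 7, 8] / [2, 6, 9] / [5];  Q = [1, 4, 5, 7, 9] / [2, 6, 8] / [3];  common shape = (5, 3, 1)

Row-insert the values π_1, π_2, … into P one at a time, bumping the leftmost entry strictly greater than the inserted value down to the next row. The recording tableau Q records, in position (i, j), the step at which that cell was added to P.
  Insert 5 (step 1): P = [5];  Q = [1]
  Insert 2 (step 2): P = [2] / [5];  Q = [1] / [2]
  Insert 1 (step 3): P = [1] / [2] / [5];  Q = [1] / [2] / [3]
  Insert 3 (step 4): P = [1, 3] / [2] / [5];  Q = [1, 4] / [2] / [3]
  Insert 6 (step 5): P = [1, 3, 6] / [2] / [5];  Q = [1, 4, 5] / [2] / [3]
  Insert 4 (step 6): P = [1, 3, 4] / [2, 6] / [5];  Q = [1, 4, 5] / [2, 6] / [3]
  Insert 9 (step 7): P = [1, 3, 4, 9] / [2, 6] / [5];  Q = [1, 4, 5, 7] / [2, 6] / [3]
  Insert 7 (step 8): P = [1, 3, 4, 7] / [2, 6, 9] / [5];  Q = [1, 4, 5, 7] / [2, 6, 8] / [3]
  Insert 8 (step 9): P = [1, 3, 4, 7, 8] / [2, 6, 9] / [5];  Q = [1, 4, 5, 7, 9] / [2, 6, 8] / [3]
Final shape: (5, 3, 1).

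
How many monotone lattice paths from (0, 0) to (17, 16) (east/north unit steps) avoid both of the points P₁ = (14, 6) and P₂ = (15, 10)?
Number of paths = 1069618870

Inclusion–exclusion. Total paths: C(33, 17) = 1166803110. Through P₁: C(20, 14)·C(13, 3) = 11085360. Through P₂: C(25, 15)·C(8, 2) = 91525280. Since P₁ is strictly southwest of P₂, a monotone path through both must visit P₁ then P₂; paths through both = C(20, 14)·C(5, 1)·C(8, 2) = 5426400. Avoid both = 1166803110 − 11085360 − 91525280 + 5426400 = 1069618870.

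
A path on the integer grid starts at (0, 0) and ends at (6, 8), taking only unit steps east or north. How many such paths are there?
Number of paths = 3003

A monotone lattice path from (0, 0) to (6, 8) consists of 6 east steps and 8 north steps in some order, so it is determined by which 6 of the 14 steps are east. The count is C(14, 6) = 3003.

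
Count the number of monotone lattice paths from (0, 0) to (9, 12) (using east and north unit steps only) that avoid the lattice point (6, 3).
Number of paths = 275450

Total paths from (0, 0) to (9, 12): C(21, 9) = 293930. Paths through (6, 3): (paths (0, 0) → (6, 3)) × (paths (6, 3) → (9, 12)) = C(9, 6) · C(12, 3) = 84 · 220 = 18480. Avoidance count = 293930 − 18480 = 275450.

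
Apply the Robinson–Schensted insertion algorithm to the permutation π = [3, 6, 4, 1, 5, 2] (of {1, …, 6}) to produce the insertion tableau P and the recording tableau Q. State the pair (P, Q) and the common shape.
P = [1, 2, 5] / [3, 4] / [6];  Q = [1, 2, 5] / [3, 6] / [4];  common shape = (3, 2, 1)

Row-insert the values π_1, π_2, … into P one at a time, bumping the leftmost entry strictly greater than the inserted value down to the next row. The recording tableau Q records, in position (i, j), the step at which that cell was added to P.
  Insert 3 (step 1): P = [3];  Q = [1]
  Insert 6 (step 2): P = [3, 6];  Q = [1, 2]
  Insert 4 (step 3): P = [3, 4] / [6];  Q = [1, 2] / [3]
  Insert 1 (step 4): P = [1, 4] / [3] / [6];  Q = [1, 2] / [3] / [4]
  Insert 5 (step 5): P = [1, 4, 5] / [3] / [6];  Q = [1, 2, 5] / [3] / [4]
  Insert 2 (step 6): P = [1, 2, 5] / [3, 4] / [6];  Q = [1, 2, 5] / [3, 6] / [4]
Final shape: (3, 2, 1).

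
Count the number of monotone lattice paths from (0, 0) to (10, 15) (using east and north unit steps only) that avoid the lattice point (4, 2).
Number of paths = 2861780

Total paths from (0, 0) to (10, 15): C(25, 10) = 3268760. Paths through (4, 2): (paths (0, 0) → (4, 2)) × (paths (4, 2) → (10, 15)) = C(6, 4) · C(19, 6) = 15 · 27132 = 406980. Avoidance count = 3268760 − 406980 = 2861780.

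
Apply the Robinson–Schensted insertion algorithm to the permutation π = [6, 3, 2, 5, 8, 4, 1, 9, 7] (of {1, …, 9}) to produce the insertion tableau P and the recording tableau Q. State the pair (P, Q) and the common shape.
P = [1, 4, 7, 9] / [2, 5, 8] / [3] / [6];  Q = [1, 4, 5, 8] / [2, 6, 9] / [3] / [7];  common shape = (4, 3, 1, 1)

Row-insert the values π_1, π_2, … into P one at a time, bumping the leftmost entry strictly greater than the inserted value down to the next row. The recording tableau Q records, in position (i, j), the step at which that cell was added to P.
  Insert 6 (step 1): P = [6];  Q = [1]
  Insert 3 (step 2): P = [3] / [6];  Q = [1] / [2]
  Insert 2 (step 3): P = [2] / [3] / [6];  Q = [1] / [2] / [3]
  Insert 5 (step 4): P = [2, 5] / [3] / [6];  Q = [1, 4] / [2] / [3]
  Insert 8 (step 5): P = [2, 5, 8] / [3] / [6];  Q = [1, 4, 5] / [2] / [3]
  Insert 4 (step 6): P = [2, 4, 8] / [3, 5] / [6];  Q = [1, 4, 5] / [2, 6] / [3]
  Insert 1 (step 7): P = [1, 4, 8] / [2, 5] / [3] / [6];  Q = [1, 4, 5] / [2, 6] / [3] / [7]
  Insert 9 (step 8): P = [1, 4, 8, 9] / [2, 5] / [3] / [6];  Q = [1, 4, 5, 8] / [2, 6] / [3] / [7]
  Insert 7 (step 9): P = [1, 4, 7, 9] / [2, 5, 8] / [3] / [6];  Q = [1, 4, 5, 8] / [2, 6, 9] / [3] / [7]
Final shape: (4, 3, 1, 1).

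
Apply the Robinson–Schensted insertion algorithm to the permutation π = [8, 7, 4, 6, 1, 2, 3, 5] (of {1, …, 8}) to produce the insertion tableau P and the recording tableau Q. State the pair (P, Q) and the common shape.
P = [1, 2, 3, 5] / [4, 6] / [7] / [8];  Q = [1, 4, 7, 8] / [2, 6] / [3] / [5];  common shape = (4, 2, 1, 1)

Row-insert the values π_1, π_2, … into P one at a time, bumping the leftmost entry strictly greater than the inserted value down to the next row. The recording tableau Q records, in position (i, j), the step at which that cell was added to P.
  Insert 8 (step 1): P = [8];  Q = [1]
  Insert 7 (step 2): P = [7] / [8];  Q = [1] / [2]
  Insert 4 (step 3): P = [4] / [7] / [8];  Q = [1] / [2] / [3]
  Insert 6 (step 4): P = [4, 6] / [7] / [8];  Q = [1, 4] / [2] / [3]
  Insert 1 (step 5): P = [1, 6] / [4] / [7] / [8];  Q = [1, 4] / [2] / [3] / [5]
  Insert 2 (step 6): P = [1, 2] / [4, 6] / [7] / [8];  Q = [1, 4] / [2, 6] / [3] / [5]
  Insert 3 (step 7): P = [1, 2, 3] / [4, 6] / [7] / [8];  Q = [1, 4, 7] / [2, 6] / [3] / [5]
  Insert 5 (step 8): P = [1, 2, 3, 5] / [4, 6] / [7] / [8];  Q = [1, 4, 7, 8] / [2, 6] / [3] / [5]
Final shape: (4, 2, 1, 1).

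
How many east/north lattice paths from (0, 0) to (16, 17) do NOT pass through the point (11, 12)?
Number of paths = 826079454

Total paths from (0, 0) to (16, 17): C(33, 16) = 1166803110. Paths through (11, 12): (paths (0, 0) → (11, 12)) × (paths (11, 12) → (16, 17)) = C(23, 11) · C(10, 5) = 1352078 · 252 = 340723656. Avoidance count = 1166803110 − 340723656 = 826079454.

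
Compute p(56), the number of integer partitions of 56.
p(56) = 526823

Compute p(n) via the recurrence p(n, m) = p(n, m−1) + p(n−m, m), where p(n, m) counts partitions of n with all parts ≤ m and p(n) = p(n, n). The base cases are p(0, m) = 1 and p(n, 0) = 0 for n > 0. Filling the table yields p(56) = 526823. (Euler's pentagonal recurrence is an alternative.)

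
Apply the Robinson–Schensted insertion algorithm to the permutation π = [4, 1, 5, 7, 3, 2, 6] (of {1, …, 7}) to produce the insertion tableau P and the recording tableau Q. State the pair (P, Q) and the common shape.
P = [1, 2, 6] / [3, 5, 7] / [4];  Q = [1, 3, 4] / [2, 5, 7] / [6];  common shape = (3, 3, 1)

Row-insert the values π_1, π_2, … into P one at a time, bumping the leftmost entry strictly greater than the inserted value down to the next row. The recording tableau Q records, in position (i, j), the step at which that cell was added to P.
  Insert 4 (step 1): P = [4];  Q = [1]
  Insert 1 (step 2): P = [1] / [4];  Q = [1] / [2]
  Insert 5 (step 3): P = [1, 5] / [4];  Q = [1, 3] / [2]
  Insert 7 (step 4): P = [1, 5, 7] / [4];  Q = [1, 3, 4] / [2]
  Insert 3 (step 5): P = [1, 3, 7] / [4, 5];  Q = [1, 3, 4] / [2, 5]
  Insert 2 (step 6): P = [1, 2, 7] / [3, 5] / [4];  Q = [1, 3, 4] / [2, 5] / [6]
  Insert 6 (step 7): P = [1, 2, 6] / [3, 5, 7] / [4];  Q = [1, 3, 4] / [2, 5, 7] / [6]
Final shape: (3, 3, 1).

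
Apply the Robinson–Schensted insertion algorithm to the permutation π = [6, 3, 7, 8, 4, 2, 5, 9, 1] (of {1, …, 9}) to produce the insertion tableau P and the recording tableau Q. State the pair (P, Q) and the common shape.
P = [1, 4, 5, 9] / [2, 7, 8] / [3] / [6];  Q = [1, 3, 4, 8] / [2, 5, 7] / [6] / [9];  common shape = (4, 3, 1, 1)

Row-insert the values π_1, π_2, … into P one at a time, bumping the leftmost entry strictly greater than the inserted value down to the next row. The recording tableau Q records, in position (i, j), the step at which that cell was added to P.
  Insert 6 (step 1): P = [6];  Q = [1]
  Insert 3 (step 2): P = [3] / [6];  Q = [1] / [2]
  Insert 7 (step 3): P = [3, 7] / [6];  Q = [1, 3] / [2]
  Insert 8 (step 4): P = [3, 7, 8] / [6];  Q = [1, 3, 4] / [2]
  Insert 4 (step 5): P = [3, 4, 8] / [6, 7];  Q = [1, 3, 4] / [2, 5]
  Insert 2 (step 6): P = [2, 4, 8] / [3, 7] / [6];  Q = [1, 3, 4] / [2, 5] / [6]
  Insert 5 (step 7): P = [2, 4, 5] / [3, 7, 8] / [6];  Q = [1, 3, 4] / [2, 5, 7] / [6]
  Insert 9 (step 8): P = [2, 4, 5, 9] / [3, 7, 8] / [6];  Q = [1, 3, 4, 8] / [2, 5, 7] / [6]
  Insert 1 (step 9): P = [1, 4, 5, 9] / [2, 7, 8] / [3] / [6];  Q = [1, 3, 4, 8] / [2, 5, 7] / [6] / [9]
Final shape: (4, 3, 1, 1).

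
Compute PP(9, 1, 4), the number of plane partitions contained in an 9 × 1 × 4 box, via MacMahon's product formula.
PP(9, 1, 4) = 715

Evaluate the triple product over i = 1..9, j = 1..1, k = 1..4. The factors are (2/1) · (3/2) · (4/3) · (5/4) · (3/2) · (4/3) · (5/4) · (6/5) · … (36 factors total). The numerators and denominators telescope so the product is an integer; carrying out the multiplication exactly gives PP(9, 1, 4) = 715.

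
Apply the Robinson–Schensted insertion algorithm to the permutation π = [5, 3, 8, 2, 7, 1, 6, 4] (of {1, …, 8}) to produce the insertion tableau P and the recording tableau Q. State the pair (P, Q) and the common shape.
P = [1, 4] / [2, 6] / [3, 7] / [5, 8];  Q = [1, 3] / [2, 5] / [4, 7] / [6, 8];  common shape = (2, 2, 2, 2)

Row-insert the values π_1, π_2, … into P one at a time, bumping the leftmost entry strictly greater than the inserted value down to the next row. The recording tableau Q records, in position (i, j), the step at which that cell was added to P.
  Insert 5 (step 1): P = [5];  Q = [1]
  Insert 3 (step 2): P = [3] / [5];  Q = [1] / [2]
  Insert 8 (step 3): P = [3, 8] / [5];  Q = [1, 3] / [2]
  Insert 2 (step 4): P = [2, 8] / [3] / [5];  Q = [1, 3] / [2] / [4]
  Insert 7 (step 5): P = [2, 7] / [3, 8] / [5];  Q = [1, 3] / [2, 5] / [4]
  Insert 1 (step 6): P = [1, 7] / [2, 8] / [3] / [5];  Q = [1, 3] / [2, 5] / [4] / [6]
  Insert 6 (step 7): P = [1, 6] / [2, 7] / [3, 8] / [5];  Q = [1, 3] / [2, 5] / [4, 7] / [6]
  Insert 4 (step 8): P = [1, 4] / [2, 6] / [3, 7] / [5, 8];  Q = [1, 3] / [2, 5] / [4, 7] / [6, 8]
Final shape: (2, 2, 2, 2).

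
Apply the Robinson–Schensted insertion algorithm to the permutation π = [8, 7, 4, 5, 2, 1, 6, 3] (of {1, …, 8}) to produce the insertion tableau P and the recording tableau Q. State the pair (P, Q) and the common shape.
P = [1, 3, 6] / [2, 5] / [4] / [7] / [8];  Q = [1, 4, 7] / [2, 8] / [3] / [5] / [6];  common shape = (3, 2, 1, 1, 1)

Row-insert the values π_1, π_2, … into P one at a time, bumping the leftmost entry strictly greater than the inserted value down to the next row. The recording tableau Q records, in position (i, j), the step at which that cell was added to P.
  Insert 8 (step 1): P = [8];  Q = [1]
  Insert 7 (step 2): P = [7] / [8];  Q = [1] / [2]
  Insert 4 (step 3): P = [4] / [7] / [8];  Q = [1] / [2] / [3]
  Insert 5 (step 4): P = [4, 5] / [7] / [8];  Q = [1, 4] / [2] / [3]
  Insert 2 (step 5): P = [2, 5] / [4] / [7] / [8];  Q = [1, 4] / [2] / [3] / [5]
  Insert 1 (step 6): P = [1, 5] / [2] / [4] / [7] / [8];  Q = [1, 4] / [2] / [3] / [5] / [6]
  Insert 6 (step 7): P = [1, 5, 6] / [2] / [4] / [7] / [8];  Q = [1, 4, 7] / [2] / [3] / [5] / [6]
  Insert 3 (step 8): P = [1, 3, 6] / [2, 5] / [4] / [7] / [8];  Q = [1, 4, 7] / [2, 8] / [3] / [5] / [6]
Final shape: (3, 2, 1, 1, 1).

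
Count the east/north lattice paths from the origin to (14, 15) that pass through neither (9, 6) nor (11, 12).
Number of paths = 43299990

Inclusion–exclusion. Total paths: C(29, 14) = 77558760. Through P₁: C(15, 9)·C(14, 5) = 10020010. Through P₂: C(23, 11)·C(6, 3) = 27041560. Since P₁ is strictly southwest of P₂, a monotone path through both must visit P₁ then P₂; paths through both = C(15, 9)·C(8, 2)·C(6, 3) = 2802800. Avoid both = 77558760 − 10020010 − 27041560 + 2802800 = 43299990.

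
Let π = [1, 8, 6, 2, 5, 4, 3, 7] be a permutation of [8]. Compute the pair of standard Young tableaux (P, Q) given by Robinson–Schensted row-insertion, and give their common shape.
P = [1, 2, 3, 7] / [4] / [5] / [6] / [8];  Q = [1, 2, 5, 8] / [3] / [4] / [6] / [7];  common shape = (4, 1, 1, 1, 1)

Row-insert the values π_1, π_2, … into P one at a time, bumping the leftmost entry strictly greater than the inserted value down to the next row. The recording tableau Q records, in position (i, j), the step at which that cell was added to P.
  Insert 1 (step 1): P = [1];  Q = [1]
  Insert 8 (step 2): P = [1, 8];  Q = [1, 2]
  Insert 6 (step 3): P = [1, 6] / [8];  Q = [1, 2] / [3]
  Insert 2 (step 4): P = [1, 2] / [6] / [8];  Q = [1, 2] / [3] / [4]
  Insert 5 (step 5): P = [1, 2, 5] / [6] / [8];  Q = [1, 2, 5] / [3] / [4]
  Insert 4 (step 6): P = [1, 2, 4] / [5] / [6] / [8];  Q = [1, 2, 5] / [3] / [4] / [6]
  Insert 3 (step 7): P = [1, 2, 3] / [4] / [5] / [6] / [8];  Q = [1, 2, 5] / [3] / [4] / [6] / [7]
  Insert 7 (step 8): P = [1, 2, 3, 7] / [4] / [5] / [6] / [8];  Q = [1, 2, 5, 8] / [3] / [4] / [6] / [7]
Final shape: (4, 1, 1, 1, 1).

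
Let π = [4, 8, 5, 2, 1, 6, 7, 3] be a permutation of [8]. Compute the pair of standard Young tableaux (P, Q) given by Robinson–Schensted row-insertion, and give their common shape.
P = [1, 3, 6, 7] / [2, 5] / [4] / [8];  Q = [1, 2, 6, 7] / [3, 8] / [4] / [5];  common shape = (4, 2, 1, 1)

Row-insert the values π_1, π_2, … into P one at a time, bumping the leftmost entry strictly greater than the inserted value down to the next row. The recording tableau Q records, in position (i, j), the step at which that cell was added to P.
  Insert 4 (step 1): P = [4];  Q = [1]
  Insert 8 (step 2): P = [4, 8];  Q = [1, 2]
  Insert 5 (step 3): P = [4, 5] / [8];  Q = [1, 2] / [3]
  Insert 2 (step 4): P = [2, 5] / [4] / [8];  Q = [1, 2] / [3] / [4]
  Insert 1 (step 5): P = [1, 5] / [2] / [4] / [8];  Q = [1, 2] / [3] / [4] / [5]
  Insert 6 (step 6): P = [1, 5, 6] / [2] / [4] / [8];  Q = [1, 2, 6] / [3] / [4] / [5]
  Insert 7 (step 7): P = [1, 5, 6, 7] / [2] / [4] / [8];  Q = [1, 2, 6, 7] / [3] / [4] / [5]
  Insert 3 (step 8): P = [1, 3, 6, 7] / [2, 5] / [4] / [8];  Q = [1, 2, 6, 7] / [3, 8] / [4] / [5]
Final shape: (4, 2, 1, 1).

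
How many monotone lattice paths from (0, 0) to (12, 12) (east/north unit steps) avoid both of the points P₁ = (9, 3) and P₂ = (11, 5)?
Number of paths = 2631372

Inclusion–exclusion. Total paths: C(24, 12) = 2704156. Through P₁: C(12, 9)·C(12, 3) = 48400. Through P₂: C(16, 11)·C(8, 1) = 34944. Since P₁ is strictly southwest of P₂, a monotone path through both must visit P₁ then P₂; paths through both = C(12, 9)·C(4, 2)·C(8, 1) = 10560. Avoid both = 2704156 − 48400 − 34944 + 10560 = 2631372.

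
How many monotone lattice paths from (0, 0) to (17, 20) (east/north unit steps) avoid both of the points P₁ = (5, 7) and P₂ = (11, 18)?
Number of paths = 11092457166

Inclusion–exclusion. Total paths: C(37, 17) = 15905368710. Through P₁: C(12, 5)·C(25, 12) = 4118637600. Through P₂: C(29, 11)·C(8, 6) = 968724120. Since P₁ is strictly southwest of P₂, a monotone path through both must visit P₁ then P₂; paths through both = C(12, 5)·C(17, 6)·C(8, 6) = 274450176. Avoid both = 15905368710 − 4118637600 − 968724120 + 274450176 = 11092457166.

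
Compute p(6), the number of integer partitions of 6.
p(6) = 11

List all partitions of 6: 6, 5+1, 4+2, 4+1+1, 3+3, 3+2+1, 3+1+1+1, 2+2+2, 2+2+1+1, 2+1+1+1+1, 1+1+1+1+1+1. Counting them gives p(6) = 11.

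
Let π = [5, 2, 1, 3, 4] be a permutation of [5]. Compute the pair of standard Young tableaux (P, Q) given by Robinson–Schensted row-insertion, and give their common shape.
P = [1, 3, 4] / [2] / [5];  Q = [1, 4, 5] / [2] / [3];  common shape = (3, 1, 1)

Row-insert the values π_1, π_2, … into P one at a time, bumping the leftmost entry strictly greater than the inserted value down to the next row. The recording tableau Q records, in position (i, j), the step at which that cell was added to P.
  Insert 5 (step 1): P = [5];  Q = [1]
  Insert 2 (step 2): P = [2] / [5];  Q = [1] / [2]
  Insert 1 (step 3): P = [1] / [2] / [5];  Q = [1] / [2] / [3]
  Insert 3 (step 4): P = [1, 3] / [2] / [5];  Q = [1, 4] / [2] / [3]
  Insert 4 (step 5): P = [1, 3, 4] / [2] / [5];  Q = [1, 4, 5] / [2] / [3]
Final shape: (3, 1, 1).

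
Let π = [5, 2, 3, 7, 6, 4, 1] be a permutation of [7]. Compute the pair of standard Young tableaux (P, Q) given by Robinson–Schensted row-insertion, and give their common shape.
P = [1, 3, 4] / [2, 6] / [5] / [7];  Q = [1, 3, 4] / [2, 5] / [6] / [7];  common shape = (3, 2, 1, 1)

Row-insert the values π_1, π_2, … into P one at a time, bumping the leftmost entry strictly greater than the inserted value down to the next row. The recording tableau Q records, in position (i, j), the step at which that cell was added to P.
  Insert 5 (step 1): P = [5];  Q = [1]
  Insert 2 (step 2): P = [2] / [5];  Q = [1] / [2]
  Insert 3 (step 3): P = [2, 3] / [5];  Q = [1, 3] / [2]
  Insert 7 (step 4): P = [2, 3, 7] / [5];  Q = [1, 3, 4] / [2]
  Insert 6 (step 5): P = [2, 3, 6] / [5, 7];  Q = [1, 3, 4] / [2, 5]
  Insert 4 (step 6): P = [2, 3, 4] / [5, 6] / [7];  Q = [1, 3, 4] / [2, 5] / [6]
  Insert 1 (step 7): P = [1, 3, 4] / [2, 6] / [5] / [7];  Q = [1, 3, 4] / [2, 5] / [6] / [7]
Final shape: (3, 2, 1, 1).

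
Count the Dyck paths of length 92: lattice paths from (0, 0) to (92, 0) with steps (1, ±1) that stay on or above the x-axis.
C_46 = 8740328711533173390046320

These Dyck paths are counted by the Catalan number C_n = (1/(n + 1)) · C(2n, n). For n = 46: C_46 = (1/47) · C(92, 46) = 410795449442059149332177040/47 = 8740328711533173390046320.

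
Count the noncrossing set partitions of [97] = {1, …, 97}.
C_97 = 14657929356129575437016877846657032761712954950899755100

These noncrossing partitions are counted by the Catalan number C_n = (1/(n + 1)) · C(2n, n). For n = 97: C_97 = (1/98) · C(194, 97) = 1436477076900698392827654028972389210647869585188175999800/98 = 14657929356129575437016877846657032761712954950899755100.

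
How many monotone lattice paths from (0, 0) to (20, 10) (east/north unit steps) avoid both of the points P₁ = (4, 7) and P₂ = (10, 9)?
Number of paths = 28810727

Inclusion–exclusion. Total paths: C(30, 20) = 30045015. Through P₁: C(11, 4)·C(19, 16) = 319770. Through P₂: C(19, 10)·C(11, 10) = 1016158. Since P₁ is strictly southwest of P₂, a monotone path through both must visit P₁ then P₂; paths through both = C(11, 4)·C(8, 6)·C(11, 10) = 101640. Avoid both = 30045015 − 319770 − 1016158 + 101640 = 28810727.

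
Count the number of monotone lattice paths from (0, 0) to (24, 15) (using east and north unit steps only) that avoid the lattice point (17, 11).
Number of paths = 18054361260

Total paths from (0, 0) to (24, 15): C(39, 24) = 25140840660. Paths through (17, 11): (paths (0, 0) → (17, 11)) × (paths (17, 11) → (24, 15)) = C(28, 17) · C(11, 7) = 21474180 · 330 = 7086479400. Avoidance count = 25140840660 − 7086479400 = 18054361260.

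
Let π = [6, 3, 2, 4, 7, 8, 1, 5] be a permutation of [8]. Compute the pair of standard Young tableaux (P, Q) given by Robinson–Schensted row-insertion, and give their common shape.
P = [1, 4, 5, 8] / [2, 7] / [3] / [6];  Q = [1, 4, 5, 6] / [2, 8] / [3] / [7];  common shape = (4, 2, 1, 1)

Row-insert the values π_1, π_2, … into P one at a time, bumping the leftmost entry strictly greater than the inserted value down to the next row. The recording tableau Q records, in position (i, j), the step at which that cell was added to P.
  Insert 6 (step 1): P = [6];  Q = [1]
  Insert 3 (step 2): P = [3] / [6];  Q = [1] / [2]
  Insert 2 (step 3): P = [2] / [3] / [6];  Q = [1] / [2] / [3]
  Insert 4 (step 4): P = [2, 4] / [3] / [6];  Q = [1, 4] / [2] / [3]
  Insert 7 (step 5): P = [2, 4, 7] / [3] / [6];  Q = [1, 4, 5] / [2] / [3]
  Insert 8 (step 6): P = [2, 4, 7, 8] / [3] / [6];  Q = [1, 4, 5, 6] / [2] / [3]
  Insert 1 (step 7): P = [1, 4, 7, 8] / [2] / [3] / [6];  Q = [1, 4, 5, 6] / [2] / [3] / [7]
  Insert 5 (step 8): P = [1, 4, 5, 8] / [2, 7] / [3] / [6];  Q = [1, 4, 5, 6] / [2, 8] / [3] / [7]
Final shape: (4, 2, 1, 1).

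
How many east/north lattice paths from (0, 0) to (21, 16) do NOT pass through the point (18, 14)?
Number of paths = 8161418670

Total paths from (0, 0) to (21, 16): C(37, 21) = 12875774670. Paths through (18, 14): (paths (0, 0) → (18, 14)) × (paths (18, 14) → (21, 16)) = C(32, 18) · C(5, 3) = 471435600 · 10 = 4714356000. Avoidance count = 12875774670 − 4714356000 = 8161418670.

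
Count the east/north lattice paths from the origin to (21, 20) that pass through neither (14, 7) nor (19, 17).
Number of paths = 177631834020

Inclusion–exclusion. Total paths: C(41, 21) = 269128937220. Through P₁: C(21, 14)·C(20, 7) = 9014025600. Through P₂: C(36, 19)·C(5, 2) = 85974966000. Since P₁ is strictly southwest of P₂, a monotone path through both must visit P₁ then P₂; paths through both = C(21, 14)·C(15, 5)·C(5, 2) = 3491888400. Avoid both = 269128937220 − 9014025600 − 85974966000 + 3491888400 = 177631834020.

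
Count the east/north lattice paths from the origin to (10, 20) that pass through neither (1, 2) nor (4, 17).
Number of paths = 15687432

Inclusion–exclusion. Total paths: C(30, 10) = 30045015. Through P₁: C(3, 1)·C(27, 9) = 14060475. Through P₂: C(21, 4)·C(9, 6) = 502740. Since P₁ is strictly southwest of P₂, a monotone path through both must visit P₁ then P₂; paths through both = C(3, 1)·C(18, 3)·C(9, 6) = 205632. Avoid both = 30045015 − 14060475 − 502740 + 205632 = 15687432.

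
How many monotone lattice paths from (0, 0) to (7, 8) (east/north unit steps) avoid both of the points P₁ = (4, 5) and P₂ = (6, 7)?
Number of paths = 1995

Inclusion–exclusion. Total paths: C(15, 7) = 6435. Through P₁: C(9, 4)·C(6, 3) = 2520. Through P₂: C(13, 6)·C(2, 1) = 3432. Since P₁ is strictly southwest of P₂, a monotone path through both must visit P₁ then P₂; paths through both = C(9, 4)·C(4, 2)·C(2, 1) = 1512. Avoid both = 6435 − 2520 − 3432 + 1512 = 1995.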